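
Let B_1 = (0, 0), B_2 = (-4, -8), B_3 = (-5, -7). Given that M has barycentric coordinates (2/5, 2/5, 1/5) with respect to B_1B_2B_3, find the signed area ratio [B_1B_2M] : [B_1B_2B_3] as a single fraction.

The signed ratio [B_1B_2M]/[B_1B_2B_3] equals the barycentric coordinate of M at vertex B_3, which is 1/5.

1/5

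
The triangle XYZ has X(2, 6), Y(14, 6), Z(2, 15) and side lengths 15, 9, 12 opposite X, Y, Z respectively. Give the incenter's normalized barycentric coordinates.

(5/12, 1/4, 1/3)

The incenter has barycentric coordinates proportional to the opposite side lengths: (15 : 9 : 12).
Normalizing by 15+9+12 = 36 gives (5/12, 1/4, 1/3).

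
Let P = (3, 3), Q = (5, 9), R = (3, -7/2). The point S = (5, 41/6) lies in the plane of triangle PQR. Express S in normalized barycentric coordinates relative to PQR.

(-1/3, 1, 1/3)

Signed area of the reference triangle: [PQR] = ½·(3·(9−(-7/2)) + 5·(-7/2−3) + 3·(3−9)) = ½·(75/2 − 65/2 − 18) = -13/2.
[SQR] = ½·(5·(9−(-7/2)) + 5·(-7/2−(41/6)) + 3·(41/6−9)) = ½·(125/2 − 155/3 − 13/2) = 13/6, so the P-coordinate is (13/6)/(-13/2) = -1/3.
[PSR] = ½·(3·(41/6−(-7/2)) + 5·(-7/2−3) + 3·(3−(41/6))) = ½·(31 − 65/2 − 23/2) = -13/2, so the Q-coordinate is 1.
[PQS] = ½·(3·(9−(41/6)) + 5·(41/6−3) + 5·(3−9)) = ½·(13/2 + 115/6 − 30) = -13/6, so the R-coordinate is 1/3.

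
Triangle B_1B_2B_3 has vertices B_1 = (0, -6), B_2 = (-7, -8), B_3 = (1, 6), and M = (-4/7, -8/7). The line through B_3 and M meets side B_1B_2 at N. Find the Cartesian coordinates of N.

Barycentric coordinates of M with respect to B_1B_2B_3: (3/7, 1/7, 3/7).
On side B_1B_2 the B_3-coordinate is zero; dropping M's B_3-weight 3/7 and renormalizing the remaining 3/7 : 1/7 gives weights 3/4, 1/4 on B_1, B_2.
N = (3/4)·(0, -6) + (1/4)·(-7, -8) = (-7/4, -13/2).

(-7/4, -13/2)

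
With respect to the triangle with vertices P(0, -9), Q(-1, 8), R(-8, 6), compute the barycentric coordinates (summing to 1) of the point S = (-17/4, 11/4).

Signed area of the reference triangle: [PQR] = ½·(0·(8−6) + (-1)·(6−(-9)) + (-8)·(-9−8)) = ½·(0 − 15 + 136) = 121/2.
[SQR] = ½·((-17/4)·(8−6) + (-1)·(6−(11/4)) + (-8)·(11/4−8)) = ½·(-17/2 − 13/4 + 42) = 121/8, so the P-coordinate is (121/8)/(121/2) = 1/4.
[PSR] = ½·(0·(11/4−6) + (-17/4)·(6−(-9)) + (-8)·(-9−(11/4))) = ½·(0 − 255/4 + 94) = 121/8, so the Q-coordinate is 1/4.
[PQS] = ½·(0·(8−(11/4)) + (-1)·(11/4−(-9)) + (-17/4)·(-9−8)) = ½·(0 − 47/4 + 289/4) = 121/4, so the R-coordinate is 1/2.
Check: 1/4 + 1/4 + 1/2 = 1.

(1/4, 1/4, 1/2)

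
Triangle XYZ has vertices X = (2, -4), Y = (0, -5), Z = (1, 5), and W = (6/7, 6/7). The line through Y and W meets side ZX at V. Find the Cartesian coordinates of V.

Barycentric coordinates of W with respect to XYZ: (1/7, 2/7, 4/7).
On side ZX the Y-coordinate is zero; dropping W's Y-weight 2/7 and renormalizing the remaining 4/7 : 1/7 gives weights 4/5, 1/5 on Z, X.
V = (4/5)·(1, 5) + (1/5)·(2, -4) = (6/5, 16/5).

(6/5, 16/5)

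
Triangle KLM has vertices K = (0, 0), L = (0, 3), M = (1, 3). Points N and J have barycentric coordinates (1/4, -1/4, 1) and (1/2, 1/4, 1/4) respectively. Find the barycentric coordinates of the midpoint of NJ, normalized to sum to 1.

(3/8, 0, 5/8)

Since both coordinate triples sum to 1, the midpoint's barycentrics are the componentwise average.
(1/4+1/2)/2 = 3/8; similarly 0 and 5/8.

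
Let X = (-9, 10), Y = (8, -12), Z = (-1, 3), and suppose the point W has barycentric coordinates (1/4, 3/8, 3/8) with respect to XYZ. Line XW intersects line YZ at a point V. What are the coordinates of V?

(7/2, -9/2)

Line XW meets YZ where the X-coordinate vanishes; zeroing W's X-weight and renormalizing leaves Y, Z-weights 3/8 : 3/8 → (1/2, 1/2).
So V = (1/2)·Y + (1/2)·Z = (7/2, -9/2).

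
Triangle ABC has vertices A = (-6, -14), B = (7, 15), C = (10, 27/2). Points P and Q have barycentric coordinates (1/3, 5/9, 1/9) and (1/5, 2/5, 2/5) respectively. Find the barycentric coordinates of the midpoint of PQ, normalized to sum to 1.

Since both coordinate triples sum to 1, the midpoint's barycentrics are the componentwise average.
(1/3+1/5)/2 = 4/15; similarly 43/90 and 23/90.

(4/15, 43/90, 23/90)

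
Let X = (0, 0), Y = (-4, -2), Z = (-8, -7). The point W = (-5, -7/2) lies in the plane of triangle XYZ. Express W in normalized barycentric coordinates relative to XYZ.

(1/12, 7/12, 1/3)

Signed area of the reference triangle: [XYZ] = ½·(0·(-2−(-7)) + (-4)·(-7−0) + (-8)·(0−(-2))) = ½·(0 + 28 − 16) = 6.
[WYZ] = ½·((-5)·(-2−(-7)) + (-4)·(-7−(-7/2)) + (-8)·(-7/2−(-2))) = ½·(-25 + 14 + 12) = 1/2, so the X-coordinate is (1/2)/6 = 1/12.
[XWZ] = ½·(0·(-7/2−(-7)) + (-5)·(-7−0) + (-8)·(0−(-7/2))) = ½·(0 + 35 − 28) = 7/2, so the Y-coordinate is 7/12.
[XYW] = ½·(0·(-2−(-7/2)) + (-4)·(-7/2−0) + (-5)·(0−(-2))) = ½·(0 + 14 − 10) = 2, so the Z-coordinate is 1/3.
Check: 1/12 + 7/12 + 1/3 = 1.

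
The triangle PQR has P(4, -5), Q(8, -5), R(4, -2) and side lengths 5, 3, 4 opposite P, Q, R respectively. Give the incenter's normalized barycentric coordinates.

(5/12, 1/4, 1/3)

The incenter has barycentric coordinates proportional to the opposite side lengths: (5 : 3 : 4).
Normalizing by 5+3+4 = 12 gives (5/12, 1/4, 1/3).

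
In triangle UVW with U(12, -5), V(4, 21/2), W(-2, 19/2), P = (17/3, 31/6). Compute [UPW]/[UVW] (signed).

1/2

[UVW] = ½·(12·(21/2−(19/2)) + 4·(19/2−(-5)) + (-2)·(-5−(21/2))) = ½·(12 + 58 + 31) = 101/2.
[UPW] = ½·(12·(31/6−(19/2)) + (17/3)·(19/2−(-5)) + (-2)·(-5−(31/6))) = ½·(-52 + 493/6 + 61/3) = 101/4, so the ratio is (101/4)/(101/2) = 1/2.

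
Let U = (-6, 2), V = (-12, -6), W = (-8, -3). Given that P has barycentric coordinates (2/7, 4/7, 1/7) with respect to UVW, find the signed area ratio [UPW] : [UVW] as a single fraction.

4/7

The signed ratio [UPW]/[UVW] equals the barycentric coordinate of P at vertex V, which is 4/7.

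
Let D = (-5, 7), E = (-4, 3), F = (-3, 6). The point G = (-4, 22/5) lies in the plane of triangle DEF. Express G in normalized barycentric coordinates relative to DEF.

Signed area of the reference triangle: [DEF] = ½·((-5)·(3−6) + (-4)·(6−7) + (-3)·(7−3)) = ½·(15 + 4 − 12) = 7/2.
[GEF] = ½·((-4)·(3−6) + (-4)·(6−(22/5)) + (-3)·(22/5−3)) = ½·(12 − 32/5 − 21/5) = 7/10, so the D-coordinate is (7/10)/(7/2) = 1/5.
[DGF] = ½·((-5)·(22/5−6) + (-4)·(6−7) + (-3)·(7−(22/5))) = ½·(8 + 4 − 39/5) = 21/10, so the E-coordinate is 3/5.
[DEG] = ½·((-5)·(3−(22/5)) + (-4)·(22/5−7) + (-4)·(7−3)) = ½·(7 + 52/5 − 16) = 7/10, so the F-coordinate is 1/5.

(1/5, 3/5, 1/5)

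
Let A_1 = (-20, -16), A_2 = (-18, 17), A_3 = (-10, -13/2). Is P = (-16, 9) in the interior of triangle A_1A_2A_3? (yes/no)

yes

Barycentric coordinates of P: (17/311, 212/311, 82/311).
The three coordinates are positive, positive, positive; a point is interior exactly when all three are positive.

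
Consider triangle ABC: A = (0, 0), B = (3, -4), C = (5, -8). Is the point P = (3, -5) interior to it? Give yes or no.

Barycentric coordinates of P: (1/2, -1/4, 3/4).
The three coordinates are positive, negative, positive; a point is interior exactly when all three are positive.

no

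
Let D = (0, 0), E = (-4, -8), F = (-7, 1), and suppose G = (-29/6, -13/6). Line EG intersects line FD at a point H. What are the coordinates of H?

(-21/4, 3/4)

Barycentric coordinates of G with respect to DEF: (1/6, 1/3, 1/2).
On side FD the E-coordinate is zero; dropping G's E-weight 1/3 and renormalizing the remaining 1/2 : 1/6 gives weights 3/4, 1/4 on F, D.
H = (3/4)·(-7, 1) + (1/4)·(0, 0) = (-21/4, 3/4).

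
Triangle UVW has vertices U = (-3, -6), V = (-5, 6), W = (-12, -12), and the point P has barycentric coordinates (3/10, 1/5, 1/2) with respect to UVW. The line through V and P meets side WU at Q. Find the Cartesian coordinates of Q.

(-69/8, -39/4)

Line VP meets WU where the V-coordinate vanishes; zeroing P's V-weight and renormalizing leaves W, U-weights 1/2 : 3/10 → (5/8, 3/8).
So Q = (5/8)·W + (3/8)·U = (-69/8, -39/4).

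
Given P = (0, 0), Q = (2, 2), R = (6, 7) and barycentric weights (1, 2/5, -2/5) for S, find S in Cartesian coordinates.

(-8/5, -2)

S = 1·P + (2/5)·Q + (-2/5)·R.
x-coordinate: 1·0 + (2/5)·2 + (-2/5)·6 = -8/5.
y-coordinate: 1·0 + (2/5)·2 + (-2/5)·7 = -2.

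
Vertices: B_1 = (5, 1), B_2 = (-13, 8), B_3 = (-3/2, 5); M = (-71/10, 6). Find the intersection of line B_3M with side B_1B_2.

(-17/2, 25/4)

Barycentric coordinates of M with respect to B_1B_2B_3: (1/5, 3/5, 1/5).
On side B_1B_2 the B_3-coordinate is zero; dropping M's B_3-weight 1/5 and renormalizing the remaining 1/5 : 3/5 gives weights 1/4, 3/4 on B_1, B_2.
N = (1/4)·(5, 1) + (3/4)·(-13, 8) = (-17/2, 25/4).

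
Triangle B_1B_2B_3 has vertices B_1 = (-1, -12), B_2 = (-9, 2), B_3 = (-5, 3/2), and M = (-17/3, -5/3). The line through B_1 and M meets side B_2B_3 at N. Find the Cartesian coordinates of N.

(-65/9, 16/9)

Barycentric coordinates of M with respect to B_1B_2B_3: (1/4, 5/12, 1/3).
On side B_2B_3 the B_1-coordinate is zero; dropping M's B_1-weight 1/4 and renormalizing the remaining 5/12 : 1/3 gives weights 5/9, 4/9 on B_2, B_3.
N = (5/9)·(-9, 2) + (4/9)·(-5, 3/2) = (-65/9, 16/9).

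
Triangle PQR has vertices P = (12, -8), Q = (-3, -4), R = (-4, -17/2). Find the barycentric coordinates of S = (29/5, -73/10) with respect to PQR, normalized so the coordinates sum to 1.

(3/5, 1/5, 1/5)

Signed area of the reference triangle: [PQR] = ½·(12·(-4−(-17/2)) + (-3)·(-17/2−(-8)) + (-4)·(-8−(-4))) = ½·(54 + 3/2 + 16) = 143/4.
[SQR] = ½·((29/5)·(-4−(-17/2)) + (-3)·(-17/2−(-73/10)) + (-4)·(-73/10−(-4))) = ½·(261/10 + 18/5 + 66/5) = 429/20, so the P-coordinate is (429/20)/(143/4) = 3/5.
[PSR] = ½·(12·(-73/10−(-17/2)) + (29/5)·(-17/2−(-8)) + (-4)·(-8−(-73/10))) = ½·(72/5 − 29/10 + 14/5) = 143/20, so the Q-coordinate is 1/5.
[PQS] = ½·(12·(-4−(-73/10)) + (-3)·(-73/10−(-8)) + (29/5)·(-8−(-4))) = ½·(198/5 − 21/10 − 116/5) = 143/20, so the R-coordinate is 1/5.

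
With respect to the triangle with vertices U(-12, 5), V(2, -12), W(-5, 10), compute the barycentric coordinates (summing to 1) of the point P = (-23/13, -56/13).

(2/13, 8/13, 3/13)

Signed area of the reference triangle: [UVW] = ½·((-12)·(-12−10) + 2·(10−5) + (-5)·(5−(-12))) = ½·(264 + 10 − 85) = 189/2.
[PVW] = ½·((-23/13)·(-12−10) + 2·(10−(-56/13)) + (-5)·(-56/13−(-12))) = ½·(506/13 + 372/13 − 500/13) = 189/13, so the U-coordinate is (189/13)/(189/2) = 2/13.
[UPW] = ½·((-12)·(-56/13−10) + (-23/13)·(10−5) + (-5)·(5−(-56/13))) = ½·(2232/13 − 115/13 − 605/13) = 756/13, so the V-coordinate is 8/13.
[UVP] = ½·((-12)·(-12−(-56/13)) + 2·(-56/13−5) + (-23/13)·(5−(-12))) = ½·(1200/13 − 242/13 − 391/13) = 567/26, so the W-coordinate is 3/13.
Check: 2/13 + 8/13 + 3/13 = 1.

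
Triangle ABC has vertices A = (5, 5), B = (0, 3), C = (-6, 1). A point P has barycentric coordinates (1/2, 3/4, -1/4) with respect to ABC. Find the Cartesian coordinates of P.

(4, 9/2)

P = (1/2)·A + (3/4)·B + (-1/4)·C.
x-coordinate: (1/2)·5 + (3/4)·0 + (-1/4)·(-6) = 4.
y-coordinate: (1/2)·5 + (3/4)·3 + (-1/4)·1 = 9/2.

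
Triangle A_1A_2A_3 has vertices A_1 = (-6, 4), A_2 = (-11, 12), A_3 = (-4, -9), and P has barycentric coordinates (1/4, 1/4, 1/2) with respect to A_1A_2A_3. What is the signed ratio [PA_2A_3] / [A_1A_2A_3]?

1/4

The signed ratio [PA_2A_3]/[A_1A_2A_3] equals the barycentric coordinate of P at vertex A_1, which is 1/4.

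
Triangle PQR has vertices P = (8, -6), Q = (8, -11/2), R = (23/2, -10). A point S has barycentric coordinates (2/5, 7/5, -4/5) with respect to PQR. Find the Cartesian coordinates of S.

(26/5, -21/10)

S = (2/5)·P + (7/5)·Q + (-4/5)·R.
x-coordinate: (2/5)·8 + (7/5)·8 + (-4/5)·(23/2) = 26/5.
y-coordinate: (2/5)·(-6) + (7/5)·(-11/2) + (-4/5)·(-10) = -21/10.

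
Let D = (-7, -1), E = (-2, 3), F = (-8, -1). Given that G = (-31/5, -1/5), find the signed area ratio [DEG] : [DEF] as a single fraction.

1/5

[DEF] = ½·((-7)·(3−(-1)) + (-2)·(-1−(-1)) + (-8)·(-1−3)) = ½·(-28 + 0 + 32) = 2.
[DEG] = ½·((-7)·(3−(-1/5)) + (-2)·(-1/5−(-1)) + (-31/5)·(-1−3)) = ½·(-112/5 − 8/5 + 124/5) = 2/5, so the ratio is (2/5)/2 = 1/5.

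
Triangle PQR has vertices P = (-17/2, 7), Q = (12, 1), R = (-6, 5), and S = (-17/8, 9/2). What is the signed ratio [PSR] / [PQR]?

1/4

[PQR] = ½·((-17/2)·(1−5) + 12·(5−7) + (-6)·(7−1)) = ½·(34 − 24 − 36) = -13.
[PSR] = ½·((-17/2)·(9/2−5) + (-17/8)·(5−7) + (-6)·(7−(9/2))) = ½·(17/4 + 17/4 − 15) = -13/4, so the ratio is (-13/4)/(-13) = 1/4.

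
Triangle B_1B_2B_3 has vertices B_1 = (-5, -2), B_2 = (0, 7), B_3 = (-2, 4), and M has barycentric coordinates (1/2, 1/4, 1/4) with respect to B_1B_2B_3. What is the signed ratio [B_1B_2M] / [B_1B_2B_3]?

1/4

The signed ratio [B_1B_2M]/[B_1B_2B_3] equals the barycentric coordinate of M at vertex B_3, which is 1/4.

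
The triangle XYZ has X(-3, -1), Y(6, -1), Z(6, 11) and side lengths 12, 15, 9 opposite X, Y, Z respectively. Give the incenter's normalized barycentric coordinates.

(1/3, 5/12, 1/4)

The incenter has barycentric coordinates proportional to the opposite side lengths: (12 : 15 : 9).
Normalizing by 12+15+9 = 36 gives (1/3, 5/12, 1/4).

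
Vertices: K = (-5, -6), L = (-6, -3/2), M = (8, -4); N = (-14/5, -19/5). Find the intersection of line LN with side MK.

(-2/3, -16/3)

Barycentric coordinates of N with respect to KLM: (2/5, 2/5, 1/5).
On side MK the L-coordinate is zero; dropping N's L-weight 2/5 and renormalizing the remaining 1/5 : 2/5 gives weights 1/3, 2/3 on M, K.
J = (1/3)·(8, -4) + (2/3)·(-5, -6) = (-2/3, -16/3).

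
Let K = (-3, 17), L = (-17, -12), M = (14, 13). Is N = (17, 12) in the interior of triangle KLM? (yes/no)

no

Barycentric coordinates of N: (-106/549, 5/549, 650/549).
The three coordinates are negative, positive, positive; a point is interior exactly when all three are positive.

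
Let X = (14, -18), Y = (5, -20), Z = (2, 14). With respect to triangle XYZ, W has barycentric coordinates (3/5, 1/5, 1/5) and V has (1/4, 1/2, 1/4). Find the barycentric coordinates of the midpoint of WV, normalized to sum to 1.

Since both coordinate triples sum to 1, the midpoint's barycentrics are the componentwise average.
(3/5+1/4)/2 = 17/40; similarly 7/20 and 9/40.

(17/40, 7/20, 9/40)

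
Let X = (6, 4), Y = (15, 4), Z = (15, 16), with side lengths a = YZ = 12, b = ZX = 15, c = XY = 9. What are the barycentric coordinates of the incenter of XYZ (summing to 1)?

(1/3, 5/12, 1/4)

The incenter has barycentric coordinates proportional to the opposite side lengths: (12 : 15 : 9).
Normalizing by 12+15+9 = 36 gives (1/3, 5/12, 1/4).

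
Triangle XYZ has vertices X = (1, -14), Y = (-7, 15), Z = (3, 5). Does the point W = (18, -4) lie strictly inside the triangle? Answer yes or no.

no

Barycentric coordinates of W: (-2/7, -101/70, 191/70).
The three coordinates are negative, negative, positive; a point is interior exactly when all three are positive.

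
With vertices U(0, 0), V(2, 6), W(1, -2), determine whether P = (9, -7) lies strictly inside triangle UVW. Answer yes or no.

Barycentric coordinates of P: (-69/10, 11/10, 34/5).
The three coordinates are negative, positive, positive; a point is interior exactly when all three are positive.

no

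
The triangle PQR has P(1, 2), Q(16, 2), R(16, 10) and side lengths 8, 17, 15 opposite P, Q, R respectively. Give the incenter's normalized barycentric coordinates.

The incenter has barycentric coordinates proportional to the opposite side lengths: (8 : 17 : 15).
Normalizing by 8+17+15 = 40 gives (1/5, 17/40, 3/8).

(1/5, 17/40, 3/8)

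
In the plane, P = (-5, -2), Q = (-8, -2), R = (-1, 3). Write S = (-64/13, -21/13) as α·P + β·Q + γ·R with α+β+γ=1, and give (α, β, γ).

(11/13, 1/13, 1/13)

Signed area of the reference triangle: [PQR] = ½·((-5)·(-2−3) + (-8)·(3−(-2)) + (-1)·(-2−(-2))) = ½·(25 − 40 + 0) = -15/2.
[SQR] = ½·((-64/13)·(-2−3) + (-8)·(3−(-21/13)) + (-1)·(-21/13−(-2))) = ½·(320/13 − 480/13 − 5/13) = -165/26, so the P-coordinate is (-165/26)/(-15/2) = 11/13.
[PSR] = ½·((-5)·(-21/13−3) + (-64/13)·(3−(-2)) + (-1)·(-2−(-21/13))) = ½·(300/13 − 320/13 + 5/13) = -15/26, so the Q-coordinate is 1/13.
[PQS] = ½·((-5)·(-2−(-21/13)) + (-8)·(-21/13−(-2)) + (-64/13)·(-2−(-2))) = ½·(25/13 − 40/13 + 0) = -15/26, so the R-coordinate is 1/13.
Check: 11/13 + 1/13 + 1/13 = 1.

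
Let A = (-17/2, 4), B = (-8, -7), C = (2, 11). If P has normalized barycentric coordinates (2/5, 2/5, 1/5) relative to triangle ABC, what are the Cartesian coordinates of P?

(-31/5, 1)

P = (2/5)·A + (2/5)·B + (1/5)·C.
x-coordinate: (2/5)·(-17/2) + (2/5)·(-8) + (1/5)·2 = -31/5.
y-coordinate: (2/5)·4 + (2/5)·(-7) + (1/5)·11 = 1.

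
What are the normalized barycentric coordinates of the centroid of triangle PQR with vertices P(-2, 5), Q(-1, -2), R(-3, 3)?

The centroid is the average of the vertices, so each weight is 1/3.

(1/3, 1/3, 1/3)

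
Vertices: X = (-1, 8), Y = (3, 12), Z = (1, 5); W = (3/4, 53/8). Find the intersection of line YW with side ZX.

Barycentric coordinates of W with respect to XYZ: (1/4, 1/8, 5/8).
On side ZX the Y-coordinate is zero; dropping W's Y-weight 1/8 and renormalizing the remaining 5/8 : 1/4 gives weights 5/7, 2/7 on Z, X.
V = (5/7)·(1, 5) + (2/7)·(-1, 8) = (3/7, 41/7).

(3/7, 41/7)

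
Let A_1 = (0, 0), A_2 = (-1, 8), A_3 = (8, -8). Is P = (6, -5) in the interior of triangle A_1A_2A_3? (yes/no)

Barycentric coordinates of P: (5/56, 1/7, 43/56).
The three coordinates are positive, positive, positive; a point is interior exactly when all three are positive.

yes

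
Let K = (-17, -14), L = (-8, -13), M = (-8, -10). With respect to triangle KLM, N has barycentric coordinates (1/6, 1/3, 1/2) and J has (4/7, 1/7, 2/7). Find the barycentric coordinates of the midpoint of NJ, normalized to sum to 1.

Since both coordinate triples sum to 1, the midpoint's barycentrics are the componentwise average.
(1/6+4/7)/2 = 31/84; similarly 5/21 and 11/28.

(31/84, 5/21, 11/28)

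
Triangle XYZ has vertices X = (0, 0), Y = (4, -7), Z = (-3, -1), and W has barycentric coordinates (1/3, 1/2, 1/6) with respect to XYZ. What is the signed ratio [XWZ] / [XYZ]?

The signed ratio [XWZ]/[XYZ] equals the barycentric coordinate of W at vertex Y, which is 1/2.

1/2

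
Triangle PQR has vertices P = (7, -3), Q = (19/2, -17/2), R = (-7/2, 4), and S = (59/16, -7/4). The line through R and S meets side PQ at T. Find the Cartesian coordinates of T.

Barycentric coordinates of S with respect to PQR: (3/8, 1/4, 3/8).
On side PQ the R-coordinate is zero; dropping S's R-weight 3/8 and renormalizing the remaining 3/8 : 1/4 gives weights 3/5, 2/5 on P, Q.
T = (3/5)·(7, -3) + (2/5)·(19/2, -17/2) = (8, -26/5).

(8, -26/5)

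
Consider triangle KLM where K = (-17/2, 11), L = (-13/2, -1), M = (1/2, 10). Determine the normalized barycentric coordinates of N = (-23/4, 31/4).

Signed area of the reference triangle: [KLM] = ½·((-17/2)·(-1−10) + (-13/2)·(10−11) + (1/2)·(11−(-1))) = ½·(187/2 + 13/2 + 6) = 53.
[NLM] = ½·((-23/4)·(-1−10) + (-13/2)·(10−(31/4)) + (1/2)·(31/4−(-1))) = ½·(253/4 − 117/8 + 35/8) = 53/2, so the K-coordinate is (53/2)/53 = 1/2.
[KNM] = ½·((-17/2)·(31/4−10) + (-23/4)·(10−11) + (1/2)·(11−(31/4))) = ½·(153/8 + 23/4 + 13/8) = 53/4, so the L-coordinate is 1/4.
[KLN] = ½·((-17/2)·(-1−(31/4)) + (-13/2)·(31/4−11) + (-23/4)·(11−(-1))) = ½·(595/8 + 169/8 − 69) = 53/4, so the M-coordinate is 1/4.

(1/2, 1/4, 1/4)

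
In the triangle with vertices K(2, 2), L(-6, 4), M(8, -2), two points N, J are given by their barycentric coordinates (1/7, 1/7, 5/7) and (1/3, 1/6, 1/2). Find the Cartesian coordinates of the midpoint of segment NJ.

(185/42, -5/42)

Barycentric coordinates of the midpoint are the average: (5/21, 13/84, 17/28).
Converting: (5/21)·K + (13/84)·L + (17/28)·M = (185/42, -5/42).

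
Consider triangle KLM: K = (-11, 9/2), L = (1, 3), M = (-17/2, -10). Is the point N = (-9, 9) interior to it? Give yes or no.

no

Barycentric coordinates of N: (748/681, 161/681, -76/227).
The three coordinates are positive, positive, negative; a point is interior exactly when all three are positive.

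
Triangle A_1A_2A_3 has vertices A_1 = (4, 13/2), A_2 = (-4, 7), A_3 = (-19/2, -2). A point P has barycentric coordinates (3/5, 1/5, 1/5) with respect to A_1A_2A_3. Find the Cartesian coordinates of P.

P = (3/5)·A_1 + (1/5)·A_2 + (1/5)·A_3.
x-coordinate: (3/5)·4 + (1/5)·(-4) + (1/5)·(-19/2) = -3/10.
y-coordinate: (3/5)·(13/2) + (1/5)·7 + (1/5)·(-2) = 49/10.

(-3/10, 49/10)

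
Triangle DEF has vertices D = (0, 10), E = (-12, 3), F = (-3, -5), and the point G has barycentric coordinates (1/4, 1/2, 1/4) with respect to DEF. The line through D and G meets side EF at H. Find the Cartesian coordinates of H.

(-9, 1/3)

Line DG meets EF where the D-coordinate vanishes; zeroing G's D-weight and renormalizing leaves E, F-weights 1/2 : 1/4 → (2/3, 1/3).
So H = (2/3)·E + (1/3)·F = (-9, 1/3).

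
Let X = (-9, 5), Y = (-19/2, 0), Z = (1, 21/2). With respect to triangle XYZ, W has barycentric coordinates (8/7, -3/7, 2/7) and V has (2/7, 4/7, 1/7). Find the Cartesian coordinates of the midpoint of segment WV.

(-193/28, 163/28)

Barycentric coordinates of the midpoint are the average: (5/7, 1/14, 3/14).
Converting: (5/7)·X + (1/14)·Y + (3/14)·Z = (-193/28, 163/28).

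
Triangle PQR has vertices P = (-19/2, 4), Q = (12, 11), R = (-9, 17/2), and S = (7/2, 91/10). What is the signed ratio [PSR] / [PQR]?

[PQR] = ½·((-19/2)·(11−(17/2)) + 12·(17/2−4) + (-9)·(4−11)) = ½·(-95/4 + 54 + 63) = 373/8.
[PSR] = ½·((-19/2)·(91/10−(17/2)) + (7/2)·(17/2−4) + (-9)·(4−(91/10))) = ½·(-57/10 + 63/4 + 459/10) = 1119/40, so the ratio is (1119/40)/(373/8) = 3/5.

3/5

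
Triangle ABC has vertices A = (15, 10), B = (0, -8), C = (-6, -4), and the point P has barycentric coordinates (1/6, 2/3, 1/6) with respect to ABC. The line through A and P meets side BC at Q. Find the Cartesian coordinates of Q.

Line AP meets BC where the A-coordinate vanishes; zeroing P's A-weight and renormalizing leaves B, C-weights 2/3 : 1/6 → (4/5, 1/5).
So Q = (4/5)·B + (1/5)·C = (-6/5, -36/5).

(-6/5, -36/5)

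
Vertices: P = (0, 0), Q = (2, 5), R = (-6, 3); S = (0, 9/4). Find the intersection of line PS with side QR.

(0, 9/2)

Barycentric coordinates of S with respect to PQR: (1/2, 3/8, 1/8).
On side QR the P-coordinate is zero; dropping S's P-weight 1/2 and renormalizing the remaining 3/8 : 1/8 gives weights 3/4, 1/4 on Q, R.
T = (3/4)·(2, 5) + (1/4)·(-6, 3) = (0, 9/2).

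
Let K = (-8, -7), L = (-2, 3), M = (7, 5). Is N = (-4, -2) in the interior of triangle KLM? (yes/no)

yes

Barycentric coordinates of N: (41/78, 9/26, 5/39).
The three coordinates are positive, positive, positive; a point is interior exactly when all three are positive.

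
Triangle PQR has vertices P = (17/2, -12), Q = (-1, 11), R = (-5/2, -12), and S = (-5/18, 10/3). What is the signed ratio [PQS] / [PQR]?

2/9

[PQR] = ½·((17/2)·(11−(-12)) + (-1)·(-12−(-12)) + (-5/2)·(-12−11)) = ½·(391/2 + 0 + 115/2) = 253/2.
[PQS] = ½·((17/2)·(11−(10/3)) + (-1)·(10/3−(-12)) + (-5/18)·(-12−11)) = ½·(391/6 − 46/3 + 115/18) = 253/9, so the ratio is (253/9)/(253/2) = 2/9.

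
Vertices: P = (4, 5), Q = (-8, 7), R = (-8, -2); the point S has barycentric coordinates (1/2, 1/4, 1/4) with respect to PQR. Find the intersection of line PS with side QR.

(-8, 5/2)

Line PS meets QR where the P-coordinate vanishes; zeroing S's P-weight and renormalizing leaves Q, R-weights 1/4 : 1/4 → (1/2, 1/2).
So T = (1/2)·Q + (1/2)·R = (-8, 5/2).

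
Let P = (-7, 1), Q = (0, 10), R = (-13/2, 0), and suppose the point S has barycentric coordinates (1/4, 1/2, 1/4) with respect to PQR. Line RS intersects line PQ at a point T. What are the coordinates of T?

Line RS meets PQ where the R-coordinate vanishes; zeroing S's R-weight and renormalizing leaves P, Q-weights 1/4 : 1/2 → (1/3, 2/3).
So T = (1/3)·P + (2/3)·Q = (-7/3, 7).

(-7/3, 7)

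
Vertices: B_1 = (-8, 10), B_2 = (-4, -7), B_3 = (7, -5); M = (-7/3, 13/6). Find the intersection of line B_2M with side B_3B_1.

Barycentric coordinates of M with respect to B_1B_2B_3: (1/2, 1/6, 1/3).
On side B_3B_1 the B_2-coordinate is zero; dropping M's B_2-weight 1/6 and renormalizing the remaining 1/3 : 1/2 gives weights 2/5, 3/5 on B_3, B_1.
N = (2/5)·(7, -5) + (3/5)·(-8, 10) = (-2, 4).

(-2, 4)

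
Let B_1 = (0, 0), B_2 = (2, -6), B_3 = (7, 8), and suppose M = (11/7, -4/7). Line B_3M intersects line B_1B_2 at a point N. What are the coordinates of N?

Barycentric coordinates of M with respect to B_1B_2B_3: (4/7, 2/7, 1/7).
On side B_1B_2 the B_3-coordinate is zero; dropping M's B_3-weight 1/7 and renormalizing the remaining 4/7 : 2/7 gives weights 2/3, 1/3 on B_1, B_2.
N = (2/3)·(0, 0) + (1/3)·(2, -6) = (2/3, -2).

(2/3, -2)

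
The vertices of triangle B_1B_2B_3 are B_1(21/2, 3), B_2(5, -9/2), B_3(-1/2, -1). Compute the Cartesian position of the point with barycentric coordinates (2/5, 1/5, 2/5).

M = (2/5)·B_1 + (1/5)·B_2 + (2/5)·B_3.
x-coordinate: (2/5)·(21/2) + (1/5)·5 + (2/5)·(-1/2) = 5.
y-coordinate: (2/5)·3 + (1/5)·(-9/2) + (2/5)·(-1) = -1/10.

(5, -1/10)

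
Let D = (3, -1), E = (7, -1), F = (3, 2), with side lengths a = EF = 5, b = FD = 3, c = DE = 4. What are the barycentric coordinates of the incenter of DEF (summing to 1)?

The incenter has barycentric coordinates proportional to the opposite side lengths: (5 : 3 : 4).
Normalizing by 5+3+4 = 12 gives (5/12, 1/4, 1/3).

(5/12, 1/4, 1/3)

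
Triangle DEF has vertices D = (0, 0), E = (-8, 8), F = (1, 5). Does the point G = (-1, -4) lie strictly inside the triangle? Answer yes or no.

no

Barycentric coordinates of G: (29/16, 1/48, -5/6).
The three coordinates are positive, positive, negative; a point is interior exactly when all three are positive.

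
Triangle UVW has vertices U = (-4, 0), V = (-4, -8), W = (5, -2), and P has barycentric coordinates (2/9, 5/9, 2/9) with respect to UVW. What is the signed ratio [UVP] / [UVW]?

The signed ratio [UVP]/[UVW] equals the barycentric coordinate of P at vertex W, which is 2/9.

2/9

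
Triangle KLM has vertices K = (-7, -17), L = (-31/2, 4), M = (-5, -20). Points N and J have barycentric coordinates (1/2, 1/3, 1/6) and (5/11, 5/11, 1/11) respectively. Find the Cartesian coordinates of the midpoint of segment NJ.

(-111/11, -401/44)

Barycentric coordinates of the midpoint are the average: (21/44, 13/33, 17/132).
Converting: (21/44)·K + (13/33)·L + (17/132)·M = (-111/11, -401/44).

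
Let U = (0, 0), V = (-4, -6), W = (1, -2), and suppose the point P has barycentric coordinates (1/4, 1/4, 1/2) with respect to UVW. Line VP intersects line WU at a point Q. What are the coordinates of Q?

Line VP meets WU where the V-coordinate vanishes; zeroing P's V-weight and renormalizing leaves W, U-weights 1/2 : 1/4 → (2/3, 1/3).
So Q = (2/3)·W + (1/3)·U = (2/3, -4/3).

(2/3, -4/3)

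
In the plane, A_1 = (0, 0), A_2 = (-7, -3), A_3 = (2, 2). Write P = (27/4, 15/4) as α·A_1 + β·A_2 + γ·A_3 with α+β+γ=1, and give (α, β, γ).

(1, -3/4, 3/4)

Signed area of the reference triangle: [A_1A_2A_3] = ½·(0·(-3−2) + (-7)·(2−0) + 2·(0−(-3))) = ½·(0 − 14 + 6) = -4.
[PA_2A_3] = ½·((27/4)·(-3−2) + (-7)·(2−(15/4)) + 2·(15/4−(-3))) = ½·(-135/4 + 49/4 + 27/2) = -4, so the A_1-coordinate is (-4)/(-4) = 1.
[A_1PA_3] = ½·(0·(15/4−2) + (27/4)·(2−0) + 2·(0−(15/4))) = ½·(0 + 27/2 − 15/2) = 3, so the A_2-coordinate is -3/4.
[A_1A_2P] = ½·(0·(-3−(15/4)) + (-7)·(15/4−0) + (27/4)·(0−(-3))) = ½·(0 − 105/4 + 81/4) = -3, so the A_3-coordinate is 3/4.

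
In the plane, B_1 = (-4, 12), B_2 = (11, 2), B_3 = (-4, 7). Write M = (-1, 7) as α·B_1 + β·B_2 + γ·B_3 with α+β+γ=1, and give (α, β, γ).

Signed area of the reference triangle: [B_1B_2B_3] = ½·((-4)·(2−7) + 11·(7−12) + (-4)·(12−2)) = ½·(20 − 55 − 40) = -75/2.
[MB_2B_3] = ½·((-1)·(2−7) + 11·(7−7) + (-4)·(7−2)) = ½·(5 + 0 − 20) = -15/2, so the B_1-coordinate is (-15/2)/(-75/2) = 1/5.
[B_1MB_3] = ½·((-4)·(7−7) + (-1)·(7−12) + (-4)·(12−7)) = ½·(0 + 5 − 20) = -15/2, so the B_2-coordinate is 1/5.
[B_1B_2M] = ½·((-4)·(2−7) + 11·(7−12) + (-1)·(12−2)) = ½·(20 − 55 − 10) = -45/2, so the B_3-coordinate is 3/5.

(1/5, 1/5, 3/5)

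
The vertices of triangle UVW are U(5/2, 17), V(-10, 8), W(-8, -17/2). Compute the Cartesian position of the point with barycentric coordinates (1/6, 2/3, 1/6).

(-91/12, 27/4)

P = (1/6)·U + (2/3)·V + (1/6)·W.
x-coordinate: (1/6)·(5/2) + (2/3)·(-10) + (1/6)·(-8) = -91/12.
y-coordinate: (1/6)·17 + (2/3)·8 + (1/6)·(-17/2) = 27/4.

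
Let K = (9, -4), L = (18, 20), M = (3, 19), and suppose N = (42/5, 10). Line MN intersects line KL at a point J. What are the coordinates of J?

(12, 4)

Barycentric coordinates of N with respect to KLM: (2/5, 1/5, 2/5).
On side KL the M-coordinate is zero; dropping N's M-weight 2/5 and renormalizing the remaining 2/5 : 1/5 gives weights 2/3, 1/3 on K, L.
J = (2/3)·(9, -4) + (1/3)·(18, 20) = (12, 4).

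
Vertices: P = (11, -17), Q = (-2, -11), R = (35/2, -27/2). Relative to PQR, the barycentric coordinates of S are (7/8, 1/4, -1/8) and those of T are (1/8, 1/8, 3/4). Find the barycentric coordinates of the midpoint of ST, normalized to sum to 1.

Since both coordinate triples sum to 1, the midpoint's barycentrics are the componentwise average.
(7/8+1/8)/2 = 1/2; similarly 3/16 and 5/16.

(1/2, 3/16, 5/16)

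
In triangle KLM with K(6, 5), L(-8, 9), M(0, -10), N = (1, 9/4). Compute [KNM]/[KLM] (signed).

1/4

[KLM] = ½·(6·(9−(-10)) + (-8)·(-10−5) + 0·(5−9)) = ½·(114 + 120 + 0) = 117.
[KNM] = ½·(6·(9/4−(-10)) + 1·(-10−5) + 0·(5−(9/4))) = ½·(147/2 − 15 + 0) = 117/4, so the ratio is (117/4)/117 = 1/4.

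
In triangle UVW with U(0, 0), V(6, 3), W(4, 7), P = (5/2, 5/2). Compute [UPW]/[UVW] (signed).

[UVW] = ½·(0·(3−7) + 6·(7−0) + 4·(0−3)) = ½·(0 + 42 − 12) = 15.
[UPW] = ½·(0·(5/2−7) + (5/2)·(7−0) + 4·(0−(5/2))) = ½·(0 + 35/2 − 10) = 15/4, so the ratio is (15/4)/15 = 1/4.

1/4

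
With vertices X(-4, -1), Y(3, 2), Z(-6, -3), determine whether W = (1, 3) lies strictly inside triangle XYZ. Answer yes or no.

Barycentric coordinates of W: (19/8, 1/4, -13/8).
The three coordinates are positive, positive, negative; a point is interior exactly when all three are positive.

no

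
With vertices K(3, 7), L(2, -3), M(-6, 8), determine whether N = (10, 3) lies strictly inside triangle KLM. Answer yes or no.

Barycentric coordinates of N: (136/91, 29/91, -74/91).
The three coordinates are positive, positive, negative; a point is interior exactly when all three are positive.

no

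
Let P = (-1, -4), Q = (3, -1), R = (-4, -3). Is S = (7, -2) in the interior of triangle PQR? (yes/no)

Barycentric coordinates of S: (15/13, 14/13, -16/13).
The three coordinates are positive, positive, negative; a point is interior exactly when all three are positive.

no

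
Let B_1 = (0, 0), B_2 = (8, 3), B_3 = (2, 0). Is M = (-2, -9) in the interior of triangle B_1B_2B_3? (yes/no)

no

Barycentric coordinates of M: (-7, -3, 11).
The three coordinates are negative, negative, positive; a point is interior exactly when all three are positive.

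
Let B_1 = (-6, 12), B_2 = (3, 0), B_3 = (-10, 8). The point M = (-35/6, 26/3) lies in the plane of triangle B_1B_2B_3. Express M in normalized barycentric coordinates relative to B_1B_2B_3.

Signed area of the reference triangle: [B_1B_2B_3] = ½·((-6)·(0−8) + 3·(8−12) + (-10)·(12−0)) = ½·(48 − 12 − 120) = -42.
[MB_2B_3] = ½·((-35/6)·(0−8) + 3·(8−(26/3)) + (-10)·(26/3−0)) = ½·(140/3 − 2 − 260/3) = -21, so the B_1-coordinate is (-21)/(-42) = 1/2.
[B_1MB_3] = ½·((-6)·(26/3−8) + (-35/6)·(8−12) + (-10)·(12−(26/3))) = ½·(-4 + 70/3 − 100/3) = -7, so the B_2-coordinate is 1/6.
[B_1B_2M] = ½·((-6)·(0−(26/3)) + 3·(26/3−12) + (-35/6)·(12−0)) = ½·(52 − 10 − 70) = -14, so the B_3-coordinate is 1/3.
Check: 1/2 + 1/6 + 1/3 = 1.

(1/2, 1/6, 1/3)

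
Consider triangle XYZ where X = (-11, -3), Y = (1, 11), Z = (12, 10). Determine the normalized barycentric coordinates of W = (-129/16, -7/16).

Signed area of the reference triangle: [XYZ] = ½·((-11)·(11−10) + 1·(10−(-3)) + 12·(-3−11)) = ½·(-11 + 13 − 168) = -83.
[WYZ] = ½·((-129/16)·(11−10) + 1·(10−(-7/16)) + 12·(-7/16−11)) = ½·(-129/16 + 167/16 − 549/4) = -1079/16, so the X-coordinate is (-1079/16)/(-83) = 13/16.
[XWZ] = ½·((-11)·(-7/16−10) + (-129/16)·(10−(-3)) + 12·(-3−(-7/16))) = ½·(1837/16 − 1677/16 − 123/4) = -83/8, so the Y-coordinate is 1/8.
[XYW] = ½·((-11)·(11−(-7/16)) + 1·(-7/16−(-3)) + (-129/16)·(-3−11)) = ½·(-2013/16 + 41/16 + 903/8) = -83/16, so the Z-coordinate is 1/16.
Check: 13/16 + 1/8 + 1/16 = 1.

(13/16, 1/8, 1/16)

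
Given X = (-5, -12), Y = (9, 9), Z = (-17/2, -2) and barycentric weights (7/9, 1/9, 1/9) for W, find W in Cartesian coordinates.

W = (7/9)·X + (1/9)·Y + (1/9)·Z.
x-coordinate: (7/9)·(-5) + (1/9)·9 + (1/9)·(-17/2) = -23/6.
y-coordinate: (7/9)·(-12) + (1/9)·9 + (1/9)·(-2) = -77/9.

(-23/6, -77/9)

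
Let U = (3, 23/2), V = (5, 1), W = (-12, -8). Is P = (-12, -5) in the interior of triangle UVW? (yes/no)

Barycentric coordinates of P: (34/131, -30/131, 127/131).
The three coordinates are positive, negative, positive; a point is interior exactly when all three are positive.

no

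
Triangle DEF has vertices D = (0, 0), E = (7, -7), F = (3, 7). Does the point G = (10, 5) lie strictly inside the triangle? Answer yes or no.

Barycentric coordinates of G: (-9/7, 11/14, 3/2).
The three coordinates are negative, positive, positive; a point is interior exactly when all three are positive.

no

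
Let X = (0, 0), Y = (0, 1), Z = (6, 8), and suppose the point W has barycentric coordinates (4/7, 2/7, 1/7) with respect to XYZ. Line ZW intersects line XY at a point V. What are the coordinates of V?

(0, 1/3)

Line ZW meets XY where the Z-coordinate vanishes; zeroing W's Z-weight and renormalizing leaves X, Y-weights 4/7 : 2/7 → (2/3, 1/3).
So V = (2/3)·X + (1/3)·Y = (0, 1/3).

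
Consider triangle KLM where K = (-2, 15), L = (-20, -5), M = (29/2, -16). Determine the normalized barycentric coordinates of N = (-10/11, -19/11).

Signed area of the reference triangle: [KLM] = ½·((-2)·(-5−(-16)) + (-20)·(-16−15) + (29/2)·(15−(-5))) = ½·(-22 + 620 + 290) = 444.
[NLM] = ½·((-10/11)·(-5−(-16)) + (-20)·(-16−(-19/11)) + (29/2)·(-19/11−(-5))) = ½·(-10 + 3140/11 + 522/11) = 1776/11, so the K-coordinate is (1776/11)/444 = 4/11.
[KNM] = ½·((-2)·(-19/11−(-16)) + (-10/11)·(-16−15) + (29/2)·(15−(-19/11))) = ½·(-314/11 + 310/11 + 2668/11) = 1332/11, so the L-coordinate is 3/11.
[KLN] = ½·((-2)·(-5−(-19/11)) + (-20)·(-19/11−15) + (-10/11)·(15−(-5))) = ½·(72/11 + 3680/11 − 200/11) = 1776/11, so the M-coordinate is 4/11.

(4/11, 3/11, 4/11)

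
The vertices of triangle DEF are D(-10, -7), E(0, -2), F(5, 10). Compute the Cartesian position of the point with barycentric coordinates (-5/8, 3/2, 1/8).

(55/8, 21/8)

G = (-5/8)·D + (3/2)·E + (1/8)·F.
x-coordinate: (-5/8)·(-10) + (3/2)·0 + (1/8)·5 = 55/8.
y-coordinate: (-5/8)·(-7) + (3/2)·(-2) + (1/8)·10 = 21/8.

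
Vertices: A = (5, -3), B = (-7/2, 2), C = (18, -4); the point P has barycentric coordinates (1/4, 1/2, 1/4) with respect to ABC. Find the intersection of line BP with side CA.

Line BP meets CA where the B-coordinate vanishes; zeroing P's B-weight and renormalizing leaves C, A-weights 1/4 : 1/4 → (1/2, 1/2).
So Q = (1/2)·C + (1/2)·A = (23/2, -7/2).

(23/2, -7/2)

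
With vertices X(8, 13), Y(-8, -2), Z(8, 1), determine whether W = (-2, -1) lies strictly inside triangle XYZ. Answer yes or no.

no

Barycentric coordinates of W: (-1/96, 5/8, 37/96).
The three coordinates are negative, positive, positive; a point is interior exactly when all three are positive.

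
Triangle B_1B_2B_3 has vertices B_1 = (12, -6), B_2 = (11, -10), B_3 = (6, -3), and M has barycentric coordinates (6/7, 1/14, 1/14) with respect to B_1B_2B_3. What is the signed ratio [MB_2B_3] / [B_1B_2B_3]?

The signed ratio [MB_2B_3]/[B_1B_2B_3] equals the barycentric coordinate of M at vertex B_1, which is 6/7.

6/7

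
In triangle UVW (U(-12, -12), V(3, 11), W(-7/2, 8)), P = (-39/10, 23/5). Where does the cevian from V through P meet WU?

Barycentric coordinates of P with respect to UVW: (1/5, 1/5, 3/5).
On side WU the V-coordinate is zero; dropping P's V-weight 1/5 and renormalizing the remaining 3/5 : 1/5 gives weights 3/4, 1/4 on W, U.
Q = (3/4)·(-7/2, 8) + (1/4)·(-12, -12) = (-45/8, 3).

(-45/8, 3)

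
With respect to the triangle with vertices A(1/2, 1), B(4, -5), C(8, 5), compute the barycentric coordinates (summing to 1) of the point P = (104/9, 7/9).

Signed area of the reference triangle: [ABC] = ½·((1/2)·(-5−5) + 4·(5−1) + 8·(1−(-5))) = ½·(-5 + 16 + 48) = 59/2.
[PBC] = ½·((104/9)·(-5−5) + 4·(5−(7/9)) + 8·(7/9−(-5))) = ½·(-1040/9 + 152/9 + 416/9) = -236/9, so the A-coordinate is (-236/9)/(59/2) = -8/9.
[APC] = ½·((1/2)·(7/9−5) + (104/9)·(5−1) + 8·(1−(7/9))) = ½·(-19/9 + 416/9 + 16/9) = 413/18, so the B-coordinate is 7/9.
[ABP] = ½·((1/2)·(-5−(7/9)) + 4·(7/9−1) + (104/9)·(1−(-5))) = ½·(-26/9 − 8/9 + 208/3) = 295/9, so the C-coordinate is 10/9.

(-8/9, 7/9, 10/9)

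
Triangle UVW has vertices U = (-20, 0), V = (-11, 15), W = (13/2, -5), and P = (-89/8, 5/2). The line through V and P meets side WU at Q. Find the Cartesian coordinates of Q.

(-67/6, -5/3)

Barycentric coordinates of P with respect to UVW: (1/2, 1/4, 1/4).
On side WU the V-coordinate is zero; dropping P's V-weight 1/4 and renormalizing the remaining 1/4 : 1/2 gives weights 1/3, 2/3 on W, U.
Q = (1/3)·(13/2, -5) + (2/3)·(-20, 0) = (-67/6, -5/3).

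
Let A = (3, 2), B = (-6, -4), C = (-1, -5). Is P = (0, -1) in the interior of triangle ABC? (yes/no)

yes

Barycentric coordinates of P: (7/13, 3/13, 3/13).
The three coordinates are positive, positive, positive; a point is interior exactly when all three are positive.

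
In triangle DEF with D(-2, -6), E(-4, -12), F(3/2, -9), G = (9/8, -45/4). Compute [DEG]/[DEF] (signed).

[DEF] = ½·((-2)·(-12−(-9)) + (-4)·(-9−(-6)) + (3/2)·(-6−(-12))) = ½·(6 + 12 + 9) = 27/2.
[DEG] = ½·((-2)·(-12−(-45/4)) + (-4)·(-45/4−(-6)) + (9/8)·(-6−(-12))) = ½·(3/2 + 21 + 27/4) = 117/8, so the ratio is (117/8)/(27/2) = 13/12.

13/12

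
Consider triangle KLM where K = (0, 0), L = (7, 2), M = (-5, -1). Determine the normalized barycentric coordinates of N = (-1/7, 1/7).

Signed area of the reference triangle: [KLM] = ½·(0·(2−(-1)) + 7·(-1−0) + (-5)·(0−2)) = ½·(0 − 7 + 10) = 3/2.
[NLM] = ½·((-1/7)·(2−(-1)) + 7·(-1−(1/7)) + (-5)·(1/7−2)) = ½·(-3/7 − 8 + 65/7) = 3/7, so the K-coordinate is (3/7)/(3/2) = 2/7.
[KNM] = ½·(0·(1/7−(-1)) + (-1/7)·(-1−0) + (-5)·(0−(1/7))) = ½·(0 + 1/7 + 5/7) = 3/7, so the L-coordinate is 2/7.
[KLN] = ½·(0·(2−(1/7)) + 7·(1/7−0) + (-1/7)·(0−2)) = ½·(0 + 1 + 2/7) = 9/14, so the M-coordinate is 3/7.

(2/7, 2/7, 3/7)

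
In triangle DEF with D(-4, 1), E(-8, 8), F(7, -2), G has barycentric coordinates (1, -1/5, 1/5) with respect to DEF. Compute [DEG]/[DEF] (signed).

The signed ratio [DEG]/[DEF] equals the barycentric coordinate of G at vertex F, which is 1/5.

1/5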